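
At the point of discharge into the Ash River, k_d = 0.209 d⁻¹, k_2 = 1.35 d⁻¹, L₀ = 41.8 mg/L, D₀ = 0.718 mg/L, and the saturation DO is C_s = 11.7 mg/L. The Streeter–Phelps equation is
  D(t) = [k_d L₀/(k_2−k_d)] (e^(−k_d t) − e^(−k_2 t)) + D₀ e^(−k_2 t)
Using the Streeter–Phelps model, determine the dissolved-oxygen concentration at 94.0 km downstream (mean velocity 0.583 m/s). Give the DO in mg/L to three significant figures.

Travel time t = x/v = 94.0 km / (0.583 m/s) = 94000 m / 0.583 m/s = 161200 s = 1.866 d.
k_d L₀/(k_2−k_d) = 0.209×41.8/(1.35−0.209) = 8.736/1.141 = 7.657 mg/L.
e^(−k_d t) = e^(−0.209×1.866) = 0.6770; e^(−k_2 t) = e^(−1.35×1.866) = 0.08052.
D = 7.657 × (0.6770 − 0.08052) + 0.718 × 0.08052 = 4.567 + 0.05781 = 4.625 mg/L.
DO = C_s − D = 11.7 − 4.625 = 7.075 mg/L.

DO ≈ 7.07 mg/L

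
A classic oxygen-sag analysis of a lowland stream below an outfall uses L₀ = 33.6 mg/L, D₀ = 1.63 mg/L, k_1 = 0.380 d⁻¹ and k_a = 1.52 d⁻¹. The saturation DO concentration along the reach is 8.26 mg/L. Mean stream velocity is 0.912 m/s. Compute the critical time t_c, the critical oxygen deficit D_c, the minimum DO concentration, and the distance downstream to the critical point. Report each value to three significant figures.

t_c ≈ 1.08 d; D_c ≈ 5.58 mg/L; min DO ≈ 2.68 mg/L; x_c ≈ 84.9 km

With k_a/k_1 = 4.000 and 1 − D₀(k_a−k_1)/(k_1 L₀) = 0.8545,
t_c = ln(4.000 × 0.8545) / (1.52 − 0.380) = ln(3.418) / 1.140 = 1.229/1.140 = 1.078 d.
L(t_c) = L₀ e^(−k_1 t_c) = 33.6 × 0.6639 = 22.31 mg/L, and at the critical point k_a D_c = k_1 L, so D_c = (0.380/1.52) × 22.31 = 5.576 mg/L.
Minimum DO = C_s − D_c = 8.26 − 5.576 = 2.684 mg/L.
x_c = v t_c = 0.912 m/s × 1.078 d × 86400 s/d = 84950 m ≈ 84.9 km.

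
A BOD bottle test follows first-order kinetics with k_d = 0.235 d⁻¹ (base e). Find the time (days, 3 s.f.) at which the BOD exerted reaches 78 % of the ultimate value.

y/L₀ = 1 − e^(−k_d t) = 0.78 ⇒ e^(−k_d t) = 0.220
t = −ln(0.220) / 0.235 = 1.514 / 0.235 = 6.443 d.

t ≈ 6.44 d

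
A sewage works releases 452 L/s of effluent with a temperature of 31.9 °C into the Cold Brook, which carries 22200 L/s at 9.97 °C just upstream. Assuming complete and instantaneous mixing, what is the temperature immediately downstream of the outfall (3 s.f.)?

Flow-weighted mixing: C = (Q_r C_r + Q_w C_w)/(Q_r + Q_w)
= (22200×9.97 + 452×31.9)/(22200 + 452) = 235800/22650 = 10.41 °C.

10.4 °C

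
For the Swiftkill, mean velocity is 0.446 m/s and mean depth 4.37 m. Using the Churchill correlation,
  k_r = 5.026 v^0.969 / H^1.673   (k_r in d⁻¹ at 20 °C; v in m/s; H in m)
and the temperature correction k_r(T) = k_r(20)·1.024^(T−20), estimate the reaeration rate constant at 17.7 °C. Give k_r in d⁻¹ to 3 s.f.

k_r(20) = 5.026 × 0.446^0.969 / 4.37^1.673 = 5.026 × 0.4573 / 11.79 = 0.1949 d⁻¹.
k_r(17.7) = 0.1949 × 1.024^(17.7−20) = 0.1949 × 0.9469 = 0.1846 d⁻¹.

k_r ≈ 0.185 d⁻¹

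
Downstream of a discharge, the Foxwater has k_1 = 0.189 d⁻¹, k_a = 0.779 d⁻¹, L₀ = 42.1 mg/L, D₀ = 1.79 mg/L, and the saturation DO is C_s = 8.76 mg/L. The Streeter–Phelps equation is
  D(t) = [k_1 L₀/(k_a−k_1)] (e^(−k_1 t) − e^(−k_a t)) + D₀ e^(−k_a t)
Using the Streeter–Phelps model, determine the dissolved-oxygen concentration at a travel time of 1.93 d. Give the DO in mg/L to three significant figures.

k_1 L₀/(k_a−k_1) = 0.189×42.1/(0.779−0.189) = 7.957/0.5900 = 13.49 mg/L.
e^(−k_1 t) = e^(−0.189×1.930) = 0.6944; e^(−k_a t) = e^(−0.779×1.930) = 0.2224.
D = 13.49 × (0.6944 − 0.2224) + 1.79 × 0.2224 = 6.366 + 0.3980 = 6.764 mg/L.
DO = C_s − D = 8.76 − 6.764 = 1.996 mg/L.

DO ≈ 2.00 mg/L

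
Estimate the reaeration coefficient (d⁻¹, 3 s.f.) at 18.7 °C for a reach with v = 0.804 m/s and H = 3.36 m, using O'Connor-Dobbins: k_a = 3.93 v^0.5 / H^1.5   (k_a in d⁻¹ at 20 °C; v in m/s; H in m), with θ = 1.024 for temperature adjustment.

k_a ≈ 0.555 d⁻¹

k_a(20) = 3.93 × 0.804^0.5 / 3.36^1.5 = 3.93 × 0.8967 / 6.159 = 0.5722 d⁻¹.
k_a(18.7) = 0.5722 × 1.024^(18.7−20) = 0.5722 × 0.9696 = 0.5548 d⁻¹.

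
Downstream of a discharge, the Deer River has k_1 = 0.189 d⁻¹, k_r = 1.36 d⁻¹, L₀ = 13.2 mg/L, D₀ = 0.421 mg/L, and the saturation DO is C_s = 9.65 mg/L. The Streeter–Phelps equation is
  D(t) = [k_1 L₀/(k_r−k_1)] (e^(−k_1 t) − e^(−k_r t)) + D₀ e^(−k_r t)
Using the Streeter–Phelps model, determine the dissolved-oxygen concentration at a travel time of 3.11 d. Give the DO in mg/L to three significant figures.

k_1 L₀/(k_r−k_1) = 0.189×13.2/(1.36−0.189) = 2.495/1.171 = 2.130 mg/L.
e^(−k_1 t) = e^(−0.189×3.110) = 0.5556; e^(−k_r t) = e^(−1.36×3.110) = 0.01456.
D = 2.130 × (0.5556 − 0.01456) + 0.421 × 0.01456 = 1.153 + 0.006129 = 1.159 mg/L.
DO = C_s − D = 9.65 − 1.159 = 8.491 mg/L.

DO ≈ 8.49 mg/L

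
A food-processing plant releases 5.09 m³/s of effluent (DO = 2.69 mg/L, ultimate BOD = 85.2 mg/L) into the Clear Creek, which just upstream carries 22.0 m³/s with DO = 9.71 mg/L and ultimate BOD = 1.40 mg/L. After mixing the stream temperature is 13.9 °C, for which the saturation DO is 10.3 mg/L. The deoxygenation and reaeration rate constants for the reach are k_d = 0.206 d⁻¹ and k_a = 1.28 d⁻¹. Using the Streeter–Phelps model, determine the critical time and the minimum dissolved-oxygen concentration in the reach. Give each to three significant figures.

t_c ≈ 0.892 d; minimum DO ≈ 8.00 mg/L

Mixed DO = (22.0×9.71 + 5.09×2.69)/(22.0+5.09) = 227.3/27.09 = 8.391 mg/L.
Mixed L₀ = (22.0×1.40 + 5.09×85.2)/(27.09) = 464.5/27.09 = 17.15 mg/L.
Initial deficit D₀ = C_s − DO₀ = 10.3 − 8.391 = 1.909 mg/L.
t_c = (1/1.074) ln[(1.28/0.206)(1 − 1.909×1.074/(0.206×17.15))] = 0.9311 × ln(2.607) = 0.8921 d.
D_c = (0.206/1.28) × 17.15 × e^(−0.206×0.8921) = 0.1609 × 17.15 × 0.8321 = 2.296 mg/L.
Minimum DO = 10.3 − 2.296 = 8.004 mg/L.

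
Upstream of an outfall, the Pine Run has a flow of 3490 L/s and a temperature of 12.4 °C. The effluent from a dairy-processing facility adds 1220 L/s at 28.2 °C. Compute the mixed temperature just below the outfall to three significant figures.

Flow-weighted mixing: C = (Q_r C_r + Q_w C_w)/(Q_r + Q_w)
= (3490×12.4 + 1220×28.2)/(3490 + 1220) = 77680/4710 = 16.49 °C.

16.5 °C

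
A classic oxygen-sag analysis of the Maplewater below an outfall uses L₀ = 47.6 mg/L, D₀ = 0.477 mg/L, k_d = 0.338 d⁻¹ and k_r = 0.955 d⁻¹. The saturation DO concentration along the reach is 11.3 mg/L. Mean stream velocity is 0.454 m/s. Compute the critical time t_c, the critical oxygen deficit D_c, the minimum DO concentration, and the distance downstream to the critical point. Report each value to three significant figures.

t_c ≈ 1.65 d; D_c ≈ 9.63 mg/L; min DO ≈ 1.67 mg/L; x_c ≈ 64.9 km

t_c = [1/(k_r−k_d)] ln[(k_r/k_d)(1 − D₀(k_r−k_d)/(k_d L₀))]
= [1/(0.955−0.338)] ln[(0.955/0.338)(1 − 0.477×0.6170/(0.338×47.6))]
= (1/0.6170) ln[2.825 × 0.9817] = 1.621 × ln(2.774) = 1.621 × 1.020 = 1.653 d.
L(t_c) = L₀ e^(−k_d t_c) = 47.6 × 0.5718 = 27.22 mg/L, and at the critical point k_r D_c = k_d L, so D_c = (0.338/0.955) × 27.22 = 9.634 mg/L.
Minimum DO = C_s − D_c = 11.3 − 9.634 = 1.666 mg/L.
x_c = v t_c = 0.454 m/s × 1.653 d × 86400 s/d = 64860 m ≈ 64.9 km.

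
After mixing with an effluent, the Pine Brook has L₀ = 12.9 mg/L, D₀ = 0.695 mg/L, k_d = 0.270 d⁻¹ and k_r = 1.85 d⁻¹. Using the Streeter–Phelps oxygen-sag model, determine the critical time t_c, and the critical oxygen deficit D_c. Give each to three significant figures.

t_c = [1/(k_r−k_d)] ln[(k_r/k_d)(1 − D₀(k_r−k_d)/(k_d L₀))]
= [1/(1.85−0.270)] ln[(1.85/0.270)(1 − 0.695×1.580/(0.270×12.9))]
= (1/1.580) ln[6.852 × 0.6847] = 0.6329 × ln(4.692) = 0.6329 × 1.546 = 0.9783 d.
D_c = (k_d/k_r) L₀ e^(−k_d t_c) = (0.270/1.85) × 12.9 × e^(−0.270×0.9783) = 0.1459 × 12.9 × 0.7679 = 1.446 mg/L.

t_c ≈ 0.978 d; D_c ≈ 1.45 mg/L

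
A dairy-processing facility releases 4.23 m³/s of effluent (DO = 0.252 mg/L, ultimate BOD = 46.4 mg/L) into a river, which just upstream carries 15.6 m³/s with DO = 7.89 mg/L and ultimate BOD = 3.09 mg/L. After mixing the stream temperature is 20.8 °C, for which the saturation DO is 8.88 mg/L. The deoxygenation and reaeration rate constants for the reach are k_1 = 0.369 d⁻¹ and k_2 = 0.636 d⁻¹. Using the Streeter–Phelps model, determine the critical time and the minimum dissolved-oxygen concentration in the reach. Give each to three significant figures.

Mixed DO = (15.6×7.89 + 4.23×0.252)/(15.6+4.23) = 124.1/19.83 = 6.261 mg/L.
Mixed L₀ = (15.6×3.09 + 4.23×46.4)/(19.83) = 244.5/19.83 = 12.33 mg/L.
Initial deficit D₀ = C_s − DO₀ = 8.88 − 6.261 = 2.619 mg/L.
t_c = (1/0.2670) ln[(0.636/0.369)(1 − 2.619×0.2670/(0.369×12.33))] = 3.745 × ln(1.459) = 1.414 d.
D_c = (0.369/0.636) × 12.33 × e^(−0.369×1.414) = 0.5802 × 12.33 × 0.5935 = 4.245 mg/L.
Minimum DO = 8.88 − 4.245 = 4.635 mg/L.

t_c ≈ 1.41 d; minimum DO ≈ 4.63 mg/L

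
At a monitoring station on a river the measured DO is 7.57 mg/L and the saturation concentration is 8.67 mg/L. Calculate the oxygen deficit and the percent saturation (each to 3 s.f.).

D ≈ 1.10 mg/L; 87.3 % saturation

D = C_s − C = 8.67 − 7.57 = 1.10 mg/L.
% saturation = 7.57/8.67 × 100 = 87.3 %.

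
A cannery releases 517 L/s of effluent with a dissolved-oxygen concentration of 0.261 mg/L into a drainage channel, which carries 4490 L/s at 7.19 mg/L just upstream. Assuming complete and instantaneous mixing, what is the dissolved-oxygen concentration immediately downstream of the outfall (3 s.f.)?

Flow-weighted mixing: C = (Q_r C_r + Q_w C_w)/(Q_r + Q_w)
= (4490×7.19 + 517×0.261)/(4490 + 517) = 32420/5007 = 6.475 mg/L.

6.47 mg/L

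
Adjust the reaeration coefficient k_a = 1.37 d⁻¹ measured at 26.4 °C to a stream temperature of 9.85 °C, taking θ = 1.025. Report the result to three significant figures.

k_a(T₂) = k_a(T₁) · θ^(T₂−T₁) = 1.37 × 1.025^(9.85−26.4)
= 1.37 × 1.025^-16.5 = 1.37 × 0.6645 = 0.9104 d⁻¹.

k_a ≈ 0.910 d⁻¹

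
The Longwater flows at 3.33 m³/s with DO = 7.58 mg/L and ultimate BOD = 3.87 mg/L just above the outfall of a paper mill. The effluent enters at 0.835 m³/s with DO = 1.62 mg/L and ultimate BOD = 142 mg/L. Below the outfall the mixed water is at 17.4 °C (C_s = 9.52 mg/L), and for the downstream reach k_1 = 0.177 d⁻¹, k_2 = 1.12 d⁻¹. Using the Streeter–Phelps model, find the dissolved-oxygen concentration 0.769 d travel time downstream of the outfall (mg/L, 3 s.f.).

DO ≈ 5.53 mg/L

Mixed DO = (3.33×7.58 + 0.835×1.62)/(3.33+0.835) = 26.59/4.165 = 6.385 mg/L.
Mixed L₀ = (3.33×3.87 + 0.835×142)/(4.165) = 131.5/4.165 = 31.56 mg/L.
Initial deficit D₀ = C_s − DO₀ = 9.52 − 6.385 = 3.135 mg/L.
D(0.769) = [0.177×31.56/(1.12−0.177)](e^(−0.177×0.769) − e^(−1.12×0.769)) + 3.135 e^(−1.12×0.769)
= 5.924 × (0.8727 − 0.4226) + 3.135 × 0.4226 = 3.991 mg/L.
DO = 9.52 − 3.991 = 5.529 mg/L.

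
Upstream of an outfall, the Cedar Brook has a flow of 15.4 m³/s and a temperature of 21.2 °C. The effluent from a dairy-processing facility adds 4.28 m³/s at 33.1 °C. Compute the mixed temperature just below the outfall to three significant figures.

Flow-weighted mixing: C = (Q_r C_r + Q_w C_w)/(Q_r + Q_w)
= (15.4×21.2 + 4.28×33.1)/(15.4 + 4.28) = 468.1/19.68 = 23.79 °C.

23.8 °C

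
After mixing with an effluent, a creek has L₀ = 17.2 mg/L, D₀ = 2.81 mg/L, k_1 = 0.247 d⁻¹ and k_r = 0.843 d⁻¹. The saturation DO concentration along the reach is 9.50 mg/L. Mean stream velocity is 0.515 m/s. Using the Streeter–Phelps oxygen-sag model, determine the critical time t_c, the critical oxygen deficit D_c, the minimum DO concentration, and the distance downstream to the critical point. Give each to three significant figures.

t_c ≈ 1.22 d; D_c ≈ 3.73 mg/L; min DO ≈ 5.77 mg/L; x_c ≈ 54.2 km

At the critical point dD/dt = 0, so k_1 L₀ e^(−k_1 t) = k_r D. Substituting D(t) from the Streeter–Phelps equation and solving for t gives
t_c = ln[(k_r/k_1)(1 − D₀(k_r−k_1)/(k_1 L₀))] / (k_r−k_1).
Here k_r−k_1 = 0.5960 d⁻¹ and 1 − D₀(k_r−k_1)/(k_1 L₀) = 1 − 2.81×0.5960/(0.247×17.2) = 0.6058, so
t_c = ln(3.413 × 0.6058) / 0.5960 = 0.7264 / 0.5960 = 1.219 d.
L(t_c) = L₀ e^(−k_1 t_c) = 17.2 × 0.7401 = 12.73 mg/L, and at the critical point k_r D_c = k_1 L, so D_c = (0.247/0.843) × 12.73 = 3.730 mg/L.
Minimum DO = C_s − D_c = 9.50 − 3.730 = 5.770 mg/L.
x_c = v t_c = 0.515 m/s × 1.219 d × 86400 s/d = 54230 m ≈ 54.2 km.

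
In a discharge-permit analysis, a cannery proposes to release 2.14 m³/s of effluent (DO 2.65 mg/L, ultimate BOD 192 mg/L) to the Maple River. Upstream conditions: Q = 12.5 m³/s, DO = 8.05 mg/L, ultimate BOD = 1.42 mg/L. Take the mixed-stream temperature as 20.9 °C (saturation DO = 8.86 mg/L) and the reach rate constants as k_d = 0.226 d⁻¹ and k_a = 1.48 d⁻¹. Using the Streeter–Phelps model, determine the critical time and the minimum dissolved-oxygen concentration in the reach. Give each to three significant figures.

t_c ≈ 1.21 d; minimum DO ≈ 5.46 mg/L

Mixed DO = (12.5×8.05 + 2.14×2.65)/(12.5+2.14) = 106.3/14.64 = 7.261 mg/L.
Mixed L₀ = (12.5×1.42 + 2.14×192)/(14.64) = 428.6/14.64 = 29.28 mg/L.
Initial deficit D₀ = C_s − DO₀ = 8.86 − 7.261 = 1.599 mg/L.
t_c = (1/1.254) ln[(1.48/0.226)(1 − 1.599×1.254/(0.226×29.28))] = 0.7974 × ln(4.564) = 1.211 d.
D_c = (0.226/1.48) × 29.28 × e^(−0.226×1.211) = 0.1527 × 29.28 × 0.7606 = 3.401 mg/L.
Minimum DO = 8.86 − 3.401 = 5.459 mg/L.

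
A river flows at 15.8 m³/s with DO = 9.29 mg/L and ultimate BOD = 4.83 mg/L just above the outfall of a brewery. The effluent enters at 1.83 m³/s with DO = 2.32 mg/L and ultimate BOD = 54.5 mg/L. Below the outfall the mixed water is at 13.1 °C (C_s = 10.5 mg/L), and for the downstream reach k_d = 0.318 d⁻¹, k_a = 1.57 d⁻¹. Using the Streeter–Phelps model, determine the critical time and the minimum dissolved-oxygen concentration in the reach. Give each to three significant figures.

t_c ≈ 0.128 d; minimum DO ≈ 8.56 mg/L

Mixed DO = (15.8×9.29 + 1.83×2.32)/(15.8+1.83) = 151.0/17.63 = 8.567 mg/L.
Mixed L₀ = (15.8×4.83 + 1.83×54.5)/(17.63) = 176.0/17.63 = 9.986 mg/L.
Initial deficit D₀ = C_s − DO₀ = 10.5 − 8.567 = 1.933 mg/L.
t_c = (1/1.252) ln[(1.57/0.318)(1 − 1.933×1.252/(0.318×9.986))] = 0.7987 × ln(1.173) = 0.1278 d.
D_c = (0.318/1.57) × 9.986 × e^(−0.318×0.1278) = 0.2025 × 9.986 × 0.9602 = 1.942 mg/L.
Minimum DO = 10.5 − 1.942 = 8.558 mg/L.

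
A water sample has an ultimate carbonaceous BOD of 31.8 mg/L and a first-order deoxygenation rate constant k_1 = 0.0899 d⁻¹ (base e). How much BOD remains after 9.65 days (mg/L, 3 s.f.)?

L ≈ 13.4 mg/L

L_t = L₀ e^(−k_1 t) = 31.8 × e^(−0.0899×9.65) = 31.8 × 0.4200 = 13.36 mg/L.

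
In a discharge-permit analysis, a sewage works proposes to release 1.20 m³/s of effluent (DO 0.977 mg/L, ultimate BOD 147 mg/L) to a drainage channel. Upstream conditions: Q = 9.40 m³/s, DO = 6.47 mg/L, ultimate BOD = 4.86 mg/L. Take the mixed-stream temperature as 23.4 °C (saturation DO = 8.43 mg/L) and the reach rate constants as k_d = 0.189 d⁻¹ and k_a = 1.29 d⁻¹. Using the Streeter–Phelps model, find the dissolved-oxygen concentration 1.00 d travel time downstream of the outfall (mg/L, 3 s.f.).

Mixed DO = (9.40×6.47 + 1.20×0.977)/(9.40+1.20) = 61.99/10.60 = 5.848 mg/L.
Mixed L₀ = (9.40×4.86 + 1.20×147)/(10.60) = 222.1/10.60 = 20.95 mg/L.
Initial deficit D₀ = C_s − DO₀ = 8.43 − 5.848 = 2.582 mg/L.
D(1.00) = [0.189×20.95/(1.29−0.189)](e^(−0.189×1.00) − e^(−1.29×1.00)) + 2.582 e^(−1.29×1.00)
= 3.597 × (0.8278 − 0.2753) + 2.582 × 0.2753 = 2.698 mg/L.
DO = 8.43 − 2.698 = 5.732 mg/L.

DO ≈ 5.73 mg/L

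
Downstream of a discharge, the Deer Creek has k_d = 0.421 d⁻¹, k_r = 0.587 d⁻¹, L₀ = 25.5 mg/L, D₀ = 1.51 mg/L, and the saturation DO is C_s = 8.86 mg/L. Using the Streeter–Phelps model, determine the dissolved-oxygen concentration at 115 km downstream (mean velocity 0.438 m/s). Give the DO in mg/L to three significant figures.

DO ≈ 1.48 mg/L

Travel time t = x/v = 115 km / (0.438 m/s) = 115000 m / 0.438 m/s = 262600 s = 3.039 d.
k_d L₀/(k_r−k_d) = 0.421×25.5/(0.587−0.421) = 10.74/0.1660 = 64.67 mg/L.
e^(−k_d t) = e^(−0.421×3.039) = 0.2782; e^(−k_r t) = e^(−0.587×3.039) = 0.1680.
D = 64.67 × (0.2782 − 0.1680) + 1.51 × 0.1680 = 7.128 + 0.2537 = 7.382 mg/L.
DO = C_s − D = 8.86 − 7.382 = 1.478 mg/L.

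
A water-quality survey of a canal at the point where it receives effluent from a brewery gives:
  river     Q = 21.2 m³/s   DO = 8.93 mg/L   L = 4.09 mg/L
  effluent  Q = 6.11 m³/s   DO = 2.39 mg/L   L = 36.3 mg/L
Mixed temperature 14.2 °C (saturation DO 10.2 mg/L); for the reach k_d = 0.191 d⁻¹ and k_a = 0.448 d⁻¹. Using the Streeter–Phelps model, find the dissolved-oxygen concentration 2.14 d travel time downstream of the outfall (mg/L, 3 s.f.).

Mixed DO = (21.2×8.93 + 6.11×2.39)/(21.2+6.11) = 203.9/27.31 = 7.467 mg/L.
Mixed L₀ = (21.2×4.09 + 6.11×36.3)/(27.31) = 308.5/27.31 = 11.30 mg/L.
Initial deficit D₀ = C_s − DO₀ = 10.2 − 7.467 = 2.733 mg/L.
D(2.14) = [0.191×11.30/(0.448−0.191)](e^(−0.191×2.14) − e^(−0.448×2.14)) + 2.733 e^(−0.448×2.14)
= 8.395 × (0.6645 − 0.3834) + 2.733 × 0.3834 = 3.408 mg/L.
DO = 10.2 − 3.408 = 6.792 mg/L.

DO ≈ 6.79 mg/L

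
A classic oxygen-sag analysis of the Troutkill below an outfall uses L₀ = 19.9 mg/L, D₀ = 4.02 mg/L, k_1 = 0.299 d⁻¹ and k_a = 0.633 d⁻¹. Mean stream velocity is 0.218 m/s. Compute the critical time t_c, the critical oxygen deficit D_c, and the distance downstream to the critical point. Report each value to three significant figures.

t_c ≈ 1.48 d; D_c ≈ 6.04 mg/L; x_c ≈ 27.9 km

With k_a/k_1 = 2.117 and 1 − D₀(k_a−k_1)/(k_1 L₀) = 0.7743,
t_c = ln(2.117 × 0.7743) / (0.633 − 0.299) = ln(1.639) / 0.3340 = 0.4943/0.3340 = 1.480 d.
L(t_c) = L₀ e^(−k_1 t_c) = 19.9 × 0.6424 = 12.78 mg/L, and at the critical point k_a D_c = k_1 L, so D_c = (0.299/0.633) × 12.78 = 6.039 mg/L.
x_c = v t_c = 0.218 m/s × 1.480 d × 86400 s/d = 27870 m ≈ 27.9 km.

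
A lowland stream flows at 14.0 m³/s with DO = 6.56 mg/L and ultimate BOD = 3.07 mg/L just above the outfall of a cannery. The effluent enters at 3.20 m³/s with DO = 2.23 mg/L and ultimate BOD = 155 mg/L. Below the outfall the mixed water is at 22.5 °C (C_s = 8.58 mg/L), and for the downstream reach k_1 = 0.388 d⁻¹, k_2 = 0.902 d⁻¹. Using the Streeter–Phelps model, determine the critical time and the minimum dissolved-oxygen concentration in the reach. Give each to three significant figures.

Mixed DO = (14.0×6.56 + 3.20×2.23)/(14.0+3.20) = 98.98/17.20 = 5.754 mg/L.
Mixed L₀ = (14.0×3.07 + 3.20×155)/(17.20) = 539.0/17.20 = 31.34 mg/L.
Initial deficit D₀ = C_s − DO₀ = 8.58 − 5.754 = 2.826 mg/L.
t_c = (1/0.5140) ln[(0.902/0.388)(1 − 2.826×0.5140/(0.388×31.34))] = 1.946 × ln(2.047) = 1.394 d.
D_c = (0.388/0.902) × 31.34 × e^(−0.388×1.394) = 0.4302 × 31.34 × 0.5823 = 7.849 mg/L.
Minimum DO = 8.58 − 7.849 = 0.7311 mg/L.

t_c ≈ 1.39 d; minimum DO ≈ 0.731 mg/L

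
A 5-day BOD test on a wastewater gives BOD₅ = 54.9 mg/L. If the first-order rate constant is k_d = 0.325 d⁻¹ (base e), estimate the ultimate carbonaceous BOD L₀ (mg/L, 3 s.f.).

L₀ ≈ 68.4 mg/L

BOD₅ = L₀(1 − e^(−5k_d)) ⇒ L₀ = BOD₅ / (1 − e^(−5×0.325))
= 54.9 / (1 − 0.1969) = 54.9 / 0.8031 = 68.36 mg/L.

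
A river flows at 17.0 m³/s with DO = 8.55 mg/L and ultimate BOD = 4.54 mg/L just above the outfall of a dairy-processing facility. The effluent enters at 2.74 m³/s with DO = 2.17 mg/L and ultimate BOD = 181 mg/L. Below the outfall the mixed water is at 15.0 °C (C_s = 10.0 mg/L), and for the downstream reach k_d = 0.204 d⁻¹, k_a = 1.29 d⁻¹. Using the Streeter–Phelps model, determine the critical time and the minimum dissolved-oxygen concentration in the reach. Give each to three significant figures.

Mixed DO = (17.0×8.55 + 2.74×2.17)/(17.0+2.74) = 151.3/19.74 = 7.664 mg/L.
Mixed L₀ = (17.0×4.54 + 2.74×181)/(19.74) = 573.1/19.74 = 29.03 mg/L.
Initial deficit D₀ = C_s − DO₀ = 10.0 − 7.664 = 2.336 mg/L.
t_c = (1/1.086) ln[(1.29/0.204)(1 − 2.336×1.086/(0.204×29.03))] = 0.9208 × ln(3.615) = 1.183 d.
D_c = (0.204/1.29) × 29.03 × e^(−0.204×1.183) = 0.1581 × 29.03 × 0.7855 = 3.607 mg/L.
Minimum DO = 10.0 − 3.607 = 6.393 mg/L.

t_c ≈ 1.18 d; minimum DO ≈ 6.39 mg/L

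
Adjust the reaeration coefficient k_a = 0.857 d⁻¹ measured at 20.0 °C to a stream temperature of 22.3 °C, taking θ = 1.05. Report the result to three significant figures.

k_a(T₂) = k_a(T₁) · θ^(T₂−T₁) = 0.857 × 1.05^(22.3−20.0)
= 0.857 × 1.05^2.30 = 0.857 × 1.119 = 0.9588 d⁻¹.

k_a ≈ 0.959 d⁻¹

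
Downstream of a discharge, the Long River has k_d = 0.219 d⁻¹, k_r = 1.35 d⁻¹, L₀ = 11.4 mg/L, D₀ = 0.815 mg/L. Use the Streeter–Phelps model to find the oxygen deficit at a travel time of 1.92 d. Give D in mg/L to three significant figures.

k_d L₀/(k_r−k_d) = 0.219×11.4/(1.35−0.219) = 2.497/1.131 = 2.207 mg/L.
e^(−k_d t) = e^(−0.219×1.920) = 0.6567; e^(−k_r t) = e^(−1.35×1.920) = 0.07487.
D = 2.207 × (0.6567 − 0.07487) + 0.815 × 0.07487 = 1.284 + 0.06102 = 1.345 mg/L.

D ≈ 1.35 mg/L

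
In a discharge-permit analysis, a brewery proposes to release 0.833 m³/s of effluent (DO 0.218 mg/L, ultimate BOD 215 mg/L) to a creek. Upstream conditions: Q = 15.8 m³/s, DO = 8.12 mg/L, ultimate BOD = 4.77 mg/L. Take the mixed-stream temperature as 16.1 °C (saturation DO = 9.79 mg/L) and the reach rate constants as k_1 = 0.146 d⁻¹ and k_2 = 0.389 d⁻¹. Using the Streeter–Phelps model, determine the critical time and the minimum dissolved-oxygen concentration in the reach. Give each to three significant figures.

Mixed DO = (15.8×8.12 + 0.833×0.218)/(15.8+0.833) = 128.5/16.63 = 7.724 mg/L.
Mixed L₀ = (15.8×4.77 + 0.833×215)/(16.63) = 254.5/16.63 = 15.30 mg/L.
Initial deficit D₀ = C_s − DO₀ = 9.79 − 7.724 = 2.066 mg/L.
t_c = (1/0.2430) ln[(0.389/0.146)(1 − 2.066×0.2430/(0.146×15.30))] = 4.115 × ln(2.066) = 2.985 d.
D_c = (0.146/0.389) × 15.30 × e^(−0.146×2.985) = 0.3753 × 15.30 × 0.6467 = 3.713 mg/L.
Minimum DO = 9.79 − 3.713 = 6.077 mg/L.

t_c ≈ 2.99 d; minimum DO ≈ 6.08 mg/L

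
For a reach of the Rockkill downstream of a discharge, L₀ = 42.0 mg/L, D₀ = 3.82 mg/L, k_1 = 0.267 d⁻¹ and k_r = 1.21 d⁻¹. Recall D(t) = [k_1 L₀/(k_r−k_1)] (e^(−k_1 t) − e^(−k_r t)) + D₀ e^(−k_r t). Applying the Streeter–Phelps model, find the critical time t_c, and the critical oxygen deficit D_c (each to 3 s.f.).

t_c ≈ 1.19 d; D_c ≈ 6.74 mg/L

t_c = [1/(k_r−k_1)] ln[(k_r/k_1)(1 − D₀(k_r−k_1)/(k_1 L₀))]
= [1/(1.21−0.267)] ln[(1.21/0.267)(1 − 3.82×0.9430/(0.267×42.0))]
= (1/0.9430) ln[4.532 × 0.6788] = 1.060 × ln(3.076) = 1.060 × 1.124 = 1.192 d.
L(t_c) = L₀ e^(−k_1 t_c) = 42.0 × 0.7275 = 30.55 mg/L, and at the critical point k_r D_c = k_1 L, so D_c = (0.267/1.21) × 30.55 = 6.742 mg/L.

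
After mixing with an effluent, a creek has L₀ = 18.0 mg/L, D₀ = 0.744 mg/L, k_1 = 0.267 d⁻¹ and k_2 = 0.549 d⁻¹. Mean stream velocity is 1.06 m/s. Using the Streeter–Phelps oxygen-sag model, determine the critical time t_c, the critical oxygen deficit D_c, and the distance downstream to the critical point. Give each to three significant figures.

t_c ≈ 2.40 d; D_c ≈ 4.61 mg/L; x_c ≈ 220 km

t_c = [1/(k_2−k_1)] ln[(k_2/k_1)(1 − D₀(k_2−k_1)/(k_1 L₀))]
= [1/(0.549−0.267)] ln[(0.549/0.267)(1 − 0.744×0.2820/(0.267×18.0))]
= (1/0.2820) ln[2.056 × 0.9563] = 3.546 × ln(1.966) = 3.546 × 0.6762 = 2.398 d.
L(t_c) = L₀ e^(−k_1 t_c) = 18.0 × 0.5272 = 9.489 mg/L, and at the critical point k_2 D_c = k_1 L, so D_c = (0.267/0.549) × 9.489 = 4.615 mg/L.
x_c = v t_c = 1.06 m/s × 2.398 d × 86400 s/d = 219600 m ≈ 220 km.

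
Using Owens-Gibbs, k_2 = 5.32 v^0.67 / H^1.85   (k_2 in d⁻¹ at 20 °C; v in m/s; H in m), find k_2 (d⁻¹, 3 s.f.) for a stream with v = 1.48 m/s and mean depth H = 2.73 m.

k_2 ≈ 1.08 d⁻¹

k_2 = 5.32 × 1.48^0.67 / 2.73^1.85 = 5.32 × 1.300 / 6.411 = 1.079 d⁻¹.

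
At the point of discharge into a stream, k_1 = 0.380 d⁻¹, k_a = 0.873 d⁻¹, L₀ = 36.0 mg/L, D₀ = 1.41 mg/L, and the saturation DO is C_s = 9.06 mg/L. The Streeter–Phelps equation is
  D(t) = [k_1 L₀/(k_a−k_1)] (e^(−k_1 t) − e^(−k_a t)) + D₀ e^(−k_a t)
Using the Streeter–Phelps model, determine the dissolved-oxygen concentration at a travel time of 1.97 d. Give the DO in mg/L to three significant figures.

k_1 L₀/(k_a−k_1) = 0.380×36.0/(0.873−0.380) = 13.68/0.4930 = 27.75 mg/L.
e^(−k_1 t) = e^(−0.380×1.970) = 0.4730; e^(−k_a t) = e^(−0.873×1.970) = 0.1791.
D = 27.75 × (0.4730 − 0.1791) + 1.41 × 0.1791 = 8.156 + 0.2525 = 8.409 mg/L.
DO = C_s − D = 9.06 − 8.409 = 0.6514 mg/L.

DO ≈ 0.651 mg/L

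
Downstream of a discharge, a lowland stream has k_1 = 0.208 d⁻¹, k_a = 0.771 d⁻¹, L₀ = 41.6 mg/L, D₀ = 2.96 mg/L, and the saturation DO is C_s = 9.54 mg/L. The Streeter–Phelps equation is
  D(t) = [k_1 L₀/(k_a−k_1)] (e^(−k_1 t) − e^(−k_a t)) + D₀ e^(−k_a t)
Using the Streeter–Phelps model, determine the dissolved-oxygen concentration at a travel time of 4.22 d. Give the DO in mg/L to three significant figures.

k_1 L₀/(k_a−k_1) = 0.208×41.6/(0.771−0.208) = 8.653/0.5630 = 15.37 mg/L.
e^(−k_1 t) = e^(−0.208×4.220) = 0.4157; e^(−k_a t) = e^(−0.771×4.220) = 0.03863.
D = 15.37 × (0.4157 − 0.03863) + 2.96 × 0.03863 = 5.795 + 0.1144 = 5.910 mg/L.
DO = C_s − D = 9.54 − 5.910 = 3.630 mg/L.

DO ≈ 3.63 mg/L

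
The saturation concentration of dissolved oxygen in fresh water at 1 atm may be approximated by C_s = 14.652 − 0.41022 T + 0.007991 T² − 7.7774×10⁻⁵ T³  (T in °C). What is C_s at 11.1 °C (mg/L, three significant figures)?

C_s ≈ 11.0 mg/L

C_s = 14.652 − 0.41022×11.1 + 0.007991×11.1² − 7.7774×10⁻⁵×11.1³ = 10.98 mg/L.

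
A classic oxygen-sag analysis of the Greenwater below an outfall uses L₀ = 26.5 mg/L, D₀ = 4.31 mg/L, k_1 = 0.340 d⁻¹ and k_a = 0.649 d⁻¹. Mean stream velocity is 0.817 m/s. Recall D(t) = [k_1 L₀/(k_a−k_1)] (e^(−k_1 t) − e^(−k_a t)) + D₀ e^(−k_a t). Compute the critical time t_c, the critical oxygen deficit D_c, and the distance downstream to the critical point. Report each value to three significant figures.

With k_a/k_1 = 1.909 and 1 − D₀(k_a−k_1)/(k_1 L₀) = 0.8522,
t_c = ln(1.909 × 0.8522) / (0.649 − 0.340) = ln(1.627) / 0.3090 = 0.4865/0.3090 = 1.575 d.
L(t_c) = L₀ e^(−k_1 t_c) = 26.5 × 0.5855 = 15.51 mg/L, and at the critical point k_a D_c = k_1 L, so D_c = (0.340/0.649) × 15.51 = 8.128 mg/L.
x_c = v t_c = 0.817 m/s × 1.575 d × 86400 s/d = 111100 m ≈ 111 km.

t_c ≈ 1.57 d; D_c ≈ 8.13 mg/L; x_c ≈ 111 km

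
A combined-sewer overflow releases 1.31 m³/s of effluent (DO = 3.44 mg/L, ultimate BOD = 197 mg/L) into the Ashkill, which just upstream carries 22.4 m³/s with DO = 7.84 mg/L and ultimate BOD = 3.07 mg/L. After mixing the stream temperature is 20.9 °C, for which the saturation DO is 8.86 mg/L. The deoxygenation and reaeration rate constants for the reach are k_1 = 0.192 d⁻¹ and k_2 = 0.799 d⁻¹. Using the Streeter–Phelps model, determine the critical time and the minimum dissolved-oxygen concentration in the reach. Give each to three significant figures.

Mixed DO = (22.4×7.84 + 1.31×3.44)/(22.4+1.31) = 180.1/23.71 = 7.597 mg/L.
Mixed L₀ = (22.4×3.07 + 1.31×197)/(23.71) = 326.8/23.71 = 13.78 mg/L.
Initial deficit D₀ = C_s − DO₀ = 8.86 − 7.597 = 1.263 mg/L.
t_c = (1/0.6070) ln[(0.799/0.192)(1 − 1.263×0.6070/(0.192×13.78))] = 1.647 × ln(2.956) = 1.786 d.
D_c = (0.192/0.799) × 13.78 × e^(−0.192×1.786) = 0.2403 × 13.78 × 0.7098 = 2.351 mg/L.
Minimum DO = 8.86 − 2.351 = 6.509 mg/L.

t_c ≈ 1.79 d; minimum DO ≈ 6.51 mg/L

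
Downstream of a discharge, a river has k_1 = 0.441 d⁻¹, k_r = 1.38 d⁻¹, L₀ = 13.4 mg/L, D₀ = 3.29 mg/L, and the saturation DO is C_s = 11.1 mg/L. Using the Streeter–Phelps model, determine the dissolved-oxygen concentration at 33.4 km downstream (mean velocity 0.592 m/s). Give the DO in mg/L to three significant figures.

DO ≈ 7.60 mg/L

Travel time t = x/v = 33.4 km / (0.592 m/s) = 33400 m / 0.592 m/s = 56420 s = 0.6530 d.
k_1 L₀/(k_r−k_1) = 0.441×13.4/(1.38−0.441) = 5.909/0.9390 = 6.293 mg/L.
e^(−k_1 t) = e^(−0.441×0.6530) = 0.7498; e^(−k_r t) = e^(−1.38×0.6530) = 0.4061.
D = 6.293 × (0.7498 − 0.4061) + 3.29 × 0.4061 = 2.163 + 1.336 = 3.499 mg/L.
DO = C_s − D = 11.1 − 3.499 = 7.601 mg/L.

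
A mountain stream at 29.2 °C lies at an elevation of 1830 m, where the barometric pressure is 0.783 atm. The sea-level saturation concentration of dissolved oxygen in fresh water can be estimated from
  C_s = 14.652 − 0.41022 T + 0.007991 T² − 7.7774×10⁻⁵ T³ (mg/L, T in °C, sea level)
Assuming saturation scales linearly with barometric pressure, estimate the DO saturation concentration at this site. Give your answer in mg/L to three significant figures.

At sea level: C_s = 14.652 − 0.41022×29.2 + 0.007991×29.2² − 7.7774×10⁻⁵×29.2³ = 7.551 mg/L.
Pressure correction: C_s' = 7.551 × 0.783 = 5.912 mg/L.

C_s ≈ 5.91 mg/L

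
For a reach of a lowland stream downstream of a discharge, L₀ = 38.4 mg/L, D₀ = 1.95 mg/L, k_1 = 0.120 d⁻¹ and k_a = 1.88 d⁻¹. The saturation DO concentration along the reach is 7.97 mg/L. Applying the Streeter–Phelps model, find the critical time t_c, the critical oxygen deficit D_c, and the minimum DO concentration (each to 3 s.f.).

t_c ≈ 0.787 d; D_c ≈ 2.23 mg/L; min DO ≈ 5.74 mg/L

t_c = [1/(k_a−k_1)] ln[(k_a/k_1)(1 − D₀(k_a−k_1)/(k_1 L₀))]
= [1/(1.88−0.120)] ln[(1.88/0.120)(1 − 1.95×1.760/(0.120×38.4))]
= (1/1.760) ln[15.67 × 0.2552] = 0.5682 × ln(3.998) = 0.5682 × 1.386 = 0.7874 d.
D_c = (k_1/k_a) L₀ e^(−k_1 t_c) = (0.120/1.88) × 38.4 × e^(−0.120×0.7874) = 0.06383 × 38.4 × 0.9098 = 2.230 mg/L.
Minimum DO = C_s − D_c = 7.97 − 2.230 = 5.740 mg/L.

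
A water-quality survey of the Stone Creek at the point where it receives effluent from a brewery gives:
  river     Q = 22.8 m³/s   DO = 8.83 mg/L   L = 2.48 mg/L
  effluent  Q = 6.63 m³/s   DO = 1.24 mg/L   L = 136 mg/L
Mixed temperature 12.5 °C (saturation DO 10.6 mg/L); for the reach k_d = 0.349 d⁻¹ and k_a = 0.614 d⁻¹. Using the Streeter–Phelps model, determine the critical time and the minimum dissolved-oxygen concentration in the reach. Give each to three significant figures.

Mixed DO = (22.8×8.83 + 6.63×1.24)/(22.8+6.63) = 209.5/29.43 = 7.120 mg/L.
Mixed L₀ = (22.8×2.48 + 6.63×136)/(29.43) = 958.2/29.43 = 32.56 mg/L.
Initial deficit D₀ = C_s − DO₀ = 10.6 − 7.120 = 3.480 mg/L.
t_c = (1/0.2650) ln[(0.614/0.349)(1 − 3.480×0.2650/(0.349×32.56))] = 3.774 × ln(1.617) = 1.812 d.
D_c = (0.349/0.614) × 32.56 × e^(−0.349×1.812) = 0.5684 × 32.56 × 0.5312 = 9.832 mg/L.
Minimum DO = 10.6 − 9.832 = 0.7683 mg/L.

t_c ≈ 1.81 d; minimum DO ≈ 0.768 mg/L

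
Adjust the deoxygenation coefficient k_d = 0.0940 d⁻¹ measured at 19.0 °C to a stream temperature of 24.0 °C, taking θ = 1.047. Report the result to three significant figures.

k_d ≈ 0.118 d⁻¹

k_d(T₂) = k_d(T₁) · θ^(T₂−T₁) = 0.0940 × 1.047^(24.0−19.0)
= 0.0940 × 1.047^5.00 = 0.0940 × 1.258 = 0.1183 d⁻¹.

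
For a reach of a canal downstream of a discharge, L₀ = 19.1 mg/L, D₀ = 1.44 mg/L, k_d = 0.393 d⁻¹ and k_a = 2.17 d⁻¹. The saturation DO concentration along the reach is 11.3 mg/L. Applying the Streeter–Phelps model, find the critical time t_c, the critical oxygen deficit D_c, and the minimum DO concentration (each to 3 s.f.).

t_c ≈ 0.727 d; D_c ≈ 2.60 mg/L; min DO ≈ 8.70 mg/L

t_c = [1/(k_a−k_d)] ln[(k_a/k_d)(1 − D₀(k_a−k_d)/(k_d L₀))]
= [1/(2.17−0.393)] ln[(2.17/0.393)(1 − 1.44×1.777/(0.393×19.1))]
= (1/1.777) ln[5.522 × 0.6591] = 0.5627 × ln(3.639) = 0.5627 × 1.292 = 0.7270 d.
L(t_c) = L₀ e^(−k_d t_c) = 19.1 × 0.7515 = 14.35 mg/L, and at the critical point k_a D_c = k_d L, so D_c = (0.393/2.17) × 14.35 = 2.600 mg/L.
Minimum DO = C_s − D_c = 11.3 − 2.600 = 8.700 mg/L.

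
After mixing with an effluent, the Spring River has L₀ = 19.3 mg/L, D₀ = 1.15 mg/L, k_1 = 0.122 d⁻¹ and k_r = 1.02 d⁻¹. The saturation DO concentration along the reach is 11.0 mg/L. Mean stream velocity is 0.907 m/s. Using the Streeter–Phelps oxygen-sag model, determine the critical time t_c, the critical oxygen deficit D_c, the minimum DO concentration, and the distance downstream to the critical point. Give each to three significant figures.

With k_r/k_1 = 8.361 and 1 − D₀(k_r−k_1)/(k_1 L₀) = 0.5614,
t_c = ln(8.361 × 0.5614) / (1.02 − 0.122) = ln(4.694) / 0.8980 = 1.546/0.8980 = 1.722 d.
L(t_c) = L₀ e^(−k_1 t_c) = 19.3 × 0.8105 = 15.64 mg/L, and at the critical point k_r D_c = k_1 L, so D_c = (0.122/1.02) × 15.64 = 1.871 mg/L.
Minimum DO = C_s − D_c = 11.0 − 1.871 = 9.129 mg/L.
x_c = v t_c = 0.907 m/s × 1.722 d × 86400 s/d = 134900 m ≈ 135 km.

t_c ≈ 1.72 d; D_c ≈ 1.87 mg/L; min DO ≈ 9.13 mg/L; x_c ≈ 135 km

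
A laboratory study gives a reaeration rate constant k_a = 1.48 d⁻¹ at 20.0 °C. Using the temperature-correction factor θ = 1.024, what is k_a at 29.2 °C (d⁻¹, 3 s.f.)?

k_a ≈ 1.84 d⁻¹

k_a(T₂) = k_a(T₁) · θ^(T₂−T₁) = 1.48 × 1.024^(29.2−20.0)
= 1.48 × 1.024^9.20 = 1.48 × 1.244 = 1.841 d⁻¹.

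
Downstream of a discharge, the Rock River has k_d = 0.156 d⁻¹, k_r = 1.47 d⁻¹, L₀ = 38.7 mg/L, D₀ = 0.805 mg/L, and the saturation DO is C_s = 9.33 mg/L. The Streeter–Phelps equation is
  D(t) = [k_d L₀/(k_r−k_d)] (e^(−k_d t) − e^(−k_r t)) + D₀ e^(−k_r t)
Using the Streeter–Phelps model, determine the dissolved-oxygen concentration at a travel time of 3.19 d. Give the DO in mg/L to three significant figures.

k_d L₀/(k_r−k_d) = 0.156×38.7/(1.47−0.156) = 6.037/1.314 = 4.595 mg/L.
e^(−k_d t) = e^(−0.156×3.190) = 0.6080; e^(−k_r t) = e^(−1.47×3.190) = 0.009193.
D = 4.595 × (0.6080 − 0.009193) + 0.805 × 0.009193 = 2.751 + 0.007400 = 2.758 mg/L.
DO = C_s − D = 9.33 − 2.758 = 6.572 mg/L.

DO ≈ 6.57 mg/L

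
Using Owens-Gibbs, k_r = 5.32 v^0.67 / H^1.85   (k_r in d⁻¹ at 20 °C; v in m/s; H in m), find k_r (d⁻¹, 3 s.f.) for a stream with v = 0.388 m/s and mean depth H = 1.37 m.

k_r = 5.32 × 0.388^0.67 / 1.37^1.85 = 5.32 × 0.5303 / 1.790 = 1.576 d⁻¹.

k_r ≈ 1.58 d⁻¹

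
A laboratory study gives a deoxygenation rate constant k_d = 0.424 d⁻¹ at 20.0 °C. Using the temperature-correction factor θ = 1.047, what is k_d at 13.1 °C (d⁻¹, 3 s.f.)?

k_d ≈ 0.309 d⁻¹

k_d(T₂) = k_d(T₁) · θ^(T₂−T₁) = 0.424 × 1.047^(13.1−20.0)
= 0.424 × 1.047^-6.90 = 0.424 × 0.7284 = 0.3088 d⁻¹.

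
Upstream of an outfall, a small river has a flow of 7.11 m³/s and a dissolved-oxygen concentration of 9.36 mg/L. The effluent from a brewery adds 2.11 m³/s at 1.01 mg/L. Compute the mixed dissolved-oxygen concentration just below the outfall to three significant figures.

7.45 mg/L

Flow-weighted mixing: C = (Q_r C_r + Q_w C_w)/(Q_r + Q_w)
= (7.11×9.36 + 2.11×1.01)/(7.11 + 2.11) = 68.68/9.220 = 7.449 mg/L.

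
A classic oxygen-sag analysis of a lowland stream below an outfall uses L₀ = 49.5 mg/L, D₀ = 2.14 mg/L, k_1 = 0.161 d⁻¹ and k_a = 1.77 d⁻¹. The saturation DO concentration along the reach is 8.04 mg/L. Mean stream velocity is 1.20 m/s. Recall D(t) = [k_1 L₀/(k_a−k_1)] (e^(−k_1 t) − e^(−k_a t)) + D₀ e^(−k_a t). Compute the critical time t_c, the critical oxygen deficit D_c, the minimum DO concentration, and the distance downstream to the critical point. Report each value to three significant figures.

At the critical point dD/dt = 0, so k_1 L₀ e^(−k_1 t) = k_a D. Substituting D(t) from the Streeter–Phelps equation and solving for t gives
t_c = ln[(k_a/k_1)(1 − D₀(k_a−k_1)/(k_1 L₀))] / (k_a−k_1).
Here k_a−k_1 = 1.609 d⁻¹ and 1 − D₀(k_a−k_1)/(k_1 L₀) = 1 − 2.14×1.609/(0.161×49.5) = 0.5679, so
t_c = ln(10.99 × 0.5679) / 1.609 = 1.832 / 1.609 = 1.138 d.
D_c = (k_1/k_a) L₀ e^(−k_1 t_c) = (0.161/1.77) × 49.5 × e^(−0.161×1.138) = 0.09096 × 49.5 × 0.8325 = 3.749 mg/L.
Minimum DO = C_s − D_c = 8.04 − 3.749 = 4.291 mg/L.
x_c = v t_c = 1.20 m/s × 1.138 d × 86400 s/d = 118000 m ≈ 118 km.

t_c ≈ 1.14 d; D_c ≈ 3.75 mg/L; min DO ≈ 4.29 mg/L; x_c ≈ 118 km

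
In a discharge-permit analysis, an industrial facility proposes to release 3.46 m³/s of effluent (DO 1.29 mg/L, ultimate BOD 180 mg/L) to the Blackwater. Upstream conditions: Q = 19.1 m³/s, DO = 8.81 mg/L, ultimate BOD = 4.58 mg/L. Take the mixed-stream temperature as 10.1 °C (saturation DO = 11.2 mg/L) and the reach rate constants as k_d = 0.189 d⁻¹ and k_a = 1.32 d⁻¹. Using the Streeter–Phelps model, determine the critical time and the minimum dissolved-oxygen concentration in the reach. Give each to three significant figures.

Mixed DO = (19.1×8.81 + 3.46×1.29)/(19.1+3.46) = 172.7/22.56 = 7.657 mg/L.
Mixed L₀ = (19.1×4.58 + 3.46×180)/(22.56) = 710.3/22.56 = 31.48 mg/L.
Initial deficit D₀ = C_s − DO₀ = 11.2 − 7.657 = 3.543 mg/L.
t_c = (1/1.131) ln[(1.32/0.189)(1 − 3.543×1.131/(0.189×31.48))] = 0.8842 × ln(2.280) = 0.7289 d.
D_c = (0.189/1.32) × 31.48 × e^(−0.189×0.7289) = 0.1432 × 31.48 × 0.8713 = 3.928 mg/L.
Minimum DO = 11.2 − 3.928 = 7.272 mg/L.

t_c ≈ 0.729 d; minimum DO ≈ 7.27 mg/L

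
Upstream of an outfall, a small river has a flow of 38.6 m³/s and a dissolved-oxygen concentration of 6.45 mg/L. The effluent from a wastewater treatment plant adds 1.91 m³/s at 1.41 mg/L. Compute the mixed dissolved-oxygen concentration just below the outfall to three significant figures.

6.21 mg/L

Flow-weighted mixing: C = (Q_r C_r + Q_w C_w)/(Q_r + Q_w)
= (38.6×6.45 + 1.91×1.41)/(38.6 + 1.91) = 251.7/40.51 = 6.212 mg/L.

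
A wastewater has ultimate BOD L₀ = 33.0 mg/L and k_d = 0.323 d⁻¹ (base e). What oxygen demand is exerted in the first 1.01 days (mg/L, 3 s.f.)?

y_t = L₀(1 − e^(−k_d t)) = 33.0 × (1 − e^(−0.323×1.01))
= 33.0 × (1 − 0.7216) = 33.0 × 0.2784 = 9.186 mg/L.

y ≈ 9.19 mg/L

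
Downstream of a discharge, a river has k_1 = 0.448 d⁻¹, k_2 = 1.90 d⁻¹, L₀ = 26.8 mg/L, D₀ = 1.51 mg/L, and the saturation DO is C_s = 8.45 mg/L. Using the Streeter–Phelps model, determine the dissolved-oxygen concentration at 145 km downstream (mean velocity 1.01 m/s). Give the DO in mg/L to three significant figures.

Travel time t = x/v = 145 km / (1.01 m/s) = 145000 m / 1.01 m/s = 143600 s = 1.662 d.
k_1 L₀/(k_2−k_1) = 0.448×26.8/(1.90−0.448) = 12.01/1.452 = 8.269 mg/L.
e^(−k_1 t) = e^(−0.448×1.662) = 0.4750; e^(−k_2 t) = e^(−1.90×1.662) = 0.04255.
D = 8.269 × (0.4750 − 0.04255) + 1.51 × 0.04255 = 3.576 + 0.06425 = 3.640 mg/L.
DO = C_s − D = 8.45 − 3.640 = 4.810 mg/L.

DO ≈ 4.81 mg/L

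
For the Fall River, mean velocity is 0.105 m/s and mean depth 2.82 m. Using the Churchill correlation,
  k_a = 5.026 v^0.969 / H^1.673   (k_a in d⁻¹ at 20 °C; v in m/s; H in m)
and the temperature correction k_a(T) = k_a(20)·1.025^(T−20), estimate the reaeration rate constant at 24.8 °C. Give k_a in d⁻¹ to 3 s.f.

k_a(20) = 5.026 × 0.105^0.969 / 2.82^1.673 = 5.026 × 0.1126 / 5.666 = 0.09988 d⁻¹.
k_a(24.8) = 0.09988 × 1.025^(24.8−20) = 0.09988 × 1.126 = 0.1125 d⁻¹.

k_a ≈ 0.112 d⁻¹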